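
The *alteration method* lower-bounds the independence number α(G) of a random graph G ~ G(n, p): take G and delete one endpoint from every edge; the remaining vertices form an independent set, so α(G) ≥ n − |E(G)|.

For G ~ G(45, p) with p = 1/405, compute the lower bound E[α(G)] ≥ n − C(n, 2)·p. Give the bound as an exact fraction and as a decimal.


E[|E(G)|] = C(45, 2)·p = 990 · (1/405) = 22/9.
E[α(G)] ≥ n − E[|E(G)|] = 45 − 22/9 = 383/9.
Numerically: ≈ 42.556.
(This is only a lower bound; the true E[α(G)] may be larger.)

E[α(G)] ≥ 383/9 ≈ 42.556.


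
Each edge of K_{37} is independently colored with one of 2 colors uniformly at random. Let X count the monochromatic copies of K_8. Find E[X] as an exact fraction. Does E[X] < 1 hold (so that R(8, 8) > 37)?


E[X] = C(37, 8) · 2^{1 − 28} = 38608020 · 2^{−27} = 38608020/134217728.
As a reduced fraction: E[X] = 9652005/33554432 ≈ 0.2876522.
Is E[X] < 1? YES.
Since E[X] < 1, there exists a 2-coloring of K_{37} with no monochromatic K_8; hence R(8, 8) > 37.

E[X] = 9652005/33554432 ≈ 0.2876522; E[X] < 1, so R(8, 8) > 37.


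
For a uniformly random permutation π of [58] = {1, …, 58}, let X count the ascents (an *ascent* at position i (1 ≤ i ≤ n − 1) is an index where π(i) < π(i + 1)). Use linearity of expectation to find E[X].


Write X = Σ X_I over i = 1, …, 57, with X_I the indicator of one ascent.
There are 57 indicators.
For each fixed i, the pair (π(i), π(i+1)) is a uniformly random ordered pair of distinct values from {1, …, 58}; by symmetry P[π(i) < π(i+1)] = 1/2.
By linearity: E[X] = 57 · (1/2) = (58 − 1) · (1/2) = 57/2 ≈ 28.500000.

E[X] = 57/2 = 28.500000.


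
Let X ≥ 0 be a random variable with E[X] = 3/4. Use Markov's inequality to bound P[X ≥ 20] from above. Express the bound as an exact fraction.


μ = E[X] = 3/4, a = 20.
Markov: P[X ≥ 20] ≤ μ/a = (3/4)/20 = 3/80.
Numerically: ≈ 0.03750.
(Since a = 20 > μ = 0.75000, the bound 3/80 is < 1 and informative.)

P[X ≥ 20] ≤ 3/80 ≈ 0.03750.


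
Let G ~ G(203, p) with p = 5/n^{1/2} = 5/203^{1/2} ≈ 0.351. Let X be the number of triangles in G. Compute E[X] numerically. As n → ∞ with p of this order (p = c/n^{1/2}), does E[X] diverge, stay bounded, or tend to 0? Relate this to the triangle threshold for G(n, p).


Number of potential triangles: C(203, 3) = 1373701.
Each occurs with probability p³ ≈ (0.351)³ ≈ 4.32181e-02.
By linearity: E[X] = C(203, 3)·p³ ≈ 1373701 · 4.32181e-02 ≈ 59368.786.
Since α = 1/2 < 1, p = c/n^{1/2} ≫ 1/n is above the triangle threshold p ~ 1/n. Asymptotically E[X] ~ (c³/6)·n^{3(1−α)} = (5³/6)·n^{1.5} → ∞; triangles are abundant w.h.p.

E[X] ≈ 59368.786; in regime p = Θ(1/n^{1/2}) E[X] diverges (above the triangle threshold p ~ 1/n).


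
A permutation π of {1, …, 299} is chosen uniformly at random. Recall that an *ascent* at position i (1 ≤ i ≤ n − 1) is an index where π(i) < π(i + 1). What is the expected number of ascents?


Write X = Σ X_I over i = 1, …, 298, with X_I the indicator of one ascent.
There are 298 indicators.
For each fixed i, the pair (π(i), π(i+1)) is a uniformly random ordered pair of distinct values from {1, …, 299}; by symmetry P[π(i) < π(i+1)] = 1/2.
By linearity: E[X] = 298 · (1/2) = (299 − 1) · (1/2) = 149 ≈ 149.000000.

E[X] = 149 = 149.000000.


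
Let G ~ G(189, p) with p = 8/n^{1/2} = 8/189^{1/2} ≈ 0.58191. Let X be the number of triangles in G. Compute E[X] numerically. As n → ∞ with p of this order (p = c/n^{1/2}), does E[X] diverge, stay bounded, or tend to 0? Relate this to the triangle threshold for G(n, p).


Number of potential triangles: C(189, 3) = 1107414.
Each occurs with probability p³ ≈ (0.58191)³ ≈ 1.9705037e-01.
By linearity: E[X] = C(189, 3)·p³ ≈ 1107414 · 1.9705037e-01 ≈ 218216.33846.
Since α = 1/2 < 1, p = c/n^{1/2} ≫ 1/n is above the triangle threshold p ~ 1/n. Asymptotically E[X] ~ (c³/6)·n^{3(1−α)} = (8³/6)·n^{1.5} → ∞; triangles are abundant w.h.p.

E[X] ≈ 218216.33846; in regime p = Θ(1/n^{1/2}) E[X] diverges (above the triangle threshold p ~ 1/n).


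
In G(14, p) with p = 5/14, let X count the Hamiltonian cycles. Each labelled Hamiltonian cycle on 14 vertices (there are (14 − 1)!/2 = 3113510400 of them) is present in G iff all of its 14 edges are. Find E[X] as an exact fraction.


K_14 has (14 − 1)!/2 = 3113510400 labelled Hamiltonian cycles.
For each such Hamiltonian cycle H, let X_H = 1 if all 14 edges of H are present in G. Then P[X_H = 1] = p^{14} = (5/14)^{14} = 6103515625/11112006825558016.
By linearity: E[X] = Σ_H E[X_H] = 3113510400 · p^{14} = 3113510400 · 6103515625/11112006825558016 = 5302276611328125/3100448333024.
Numerically: E[X] ≈ 1710.2.

E[X] = 3113510400 · (5/14)^{14} = 5302276611328125/3100448333024 ≈ 1710.2.


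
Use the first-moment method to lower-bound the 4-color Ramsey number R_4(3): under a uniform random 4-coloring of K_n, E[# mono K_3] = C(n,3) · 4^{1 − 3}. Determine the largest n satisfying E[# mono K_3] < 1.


We need C(n, 3) · 4^{1 − 3} < 1, i.e. C(n, 3) < 4^{3 − 1} = 16.
Check values of n near the boundary:
  n = 3: C(3, 3) = 1; 1 < 16? YES
  n = 4: C(4, 3) = 4; 4 < 16? YES
  n = 5: C(5, 3) = 10; 10 < 16? YES
  n = 6: C(6, 3) = 20; 20 < 16? NO
The largest n with C(n, 3) < 16 is n = 5 (where E[X] = 5/8 ≈ 0.6250). Hence R_4(3) > 5, i.e. R_4(3) ≥ 6.

Largest n = 5; hence R_4(3) > 5.


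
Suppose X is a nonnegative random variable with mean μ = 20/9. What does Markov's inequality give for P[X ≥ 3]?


μ = E[X] = 20/9, a = 3.
Markov: P[X ≥ 3] ≤ μ/a = (20/9)/3 = 20/27.
Numerically: ≈ 0.74074.
(Since a = 3 > μ = 2.22222, the bound 20/27 is < 1 and informative.)

P[X ≥ 3] ≤ 20/27 ≈ 0.74074.


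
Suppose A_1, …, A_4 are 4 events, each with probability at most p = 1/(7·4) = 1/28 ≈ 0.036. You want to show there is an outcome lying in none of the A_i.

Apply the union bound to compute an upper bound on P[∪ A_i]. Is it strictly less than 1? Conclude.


Union bound: P[∪_{i=1}^{4} A_i] ≤ Σ_i P[A_i] ≤ 4·p = 4·(1/28) = 1/7.
Numerically: 1/7 ≈ 0.143.
Is 1/7 < 1? YES.
Since P[∪ A_i] ≤ 1/7 < 1, the complement has P[∩ A_i^c] ≥ 1 − 1/7 = 6/7 > 0, so some outcome avoids every A_i.

4·p = 1/7 ≈ 0.143; existence CERTIFIED by the union bound.


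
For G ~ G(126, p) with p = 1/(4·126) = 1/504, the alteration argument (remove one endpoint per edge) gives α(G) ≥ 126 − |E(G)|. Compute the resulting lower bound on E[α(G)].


E[|E(G)|] = C(126, 2)·p = 7875 · (1/504) = 125/8.
E[α(G)] ≥ n − E[|E(G)|] = 126 − 125/8 = 883/8.
Numerically: ≈ 110.375.
(This is only a lower bound; the true E[α(G)] may be larger.)

E[α(G)] ≥ 883/8 ≈ 110.375.


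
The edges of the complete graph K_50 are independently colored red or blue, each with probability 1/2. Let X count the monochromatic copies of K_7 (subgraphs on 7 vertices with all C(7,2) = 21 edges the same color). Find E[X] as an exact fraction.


Let X = Σ_S X_S over the C(50, 7) = 99884400 subsets S of size 7, where X_S = 1 if the K_7 on S is monochromatic.
For a fixed S, the K_7 on S has C(7, 2) = 21 edges. P[all 21 edges red] = (1/2)^21, and likewise for blue, so P[monochromatic] = 2·(1/2)^21 = 2^{1 − 21} = 1/1048576.
Summing: E[X] = C(50, 7) · 2^{1 − 21} = 99884400 · 1/1048576 = 6242775/65536.
Numerically: E[X] ≈ 95.25719.

E[X] = C(50,7)·2^(1−C(7,2)) = 6242775/65536 ≈ 95.25719.


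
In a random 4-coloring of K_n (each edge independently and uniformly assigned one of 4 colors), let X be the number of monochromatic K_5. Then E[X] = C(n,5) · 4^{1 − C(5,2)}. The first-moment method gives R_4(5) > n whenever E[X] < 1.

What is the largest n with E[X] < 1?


We need C(n, 5) · 4^{1 − 10} < 1, i.e. C(n, 5) < 4^{10 − 1} = 262144.
Check values of n near the boundary:
  n = 32: C(32, 5) = 201376; 201376 < 262144? YES
  n = 33: C(33, 5) = 237336; 237336 < 262144? YES
  n = 34: C(34, 5) = 278256; 278256 < 262144? NO
The largest n with C(n, 5) < 262144 is n = 33 (where E[X] = 29667/32768 ≈ 0.905). Hence R_4(5) > 33, i.e. R_4(5) ≥ 34.

Largest n = 33; hence R_4(5) > 33.


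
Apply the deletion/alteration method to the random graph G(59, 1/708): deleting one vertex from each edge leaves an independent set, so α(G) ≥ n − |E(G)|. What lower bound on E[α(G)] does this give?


E[|E(G)|] = C(59, 2)·p = 1711 · (1/708) = 29/12.
E[α(G)] ≥ n − E[|E(G)|] = 59 − 29/12 = 679/12.
Numerically: ≈ 56.583333.
(This is only a lower bound; the true E[α(G)] may be larger.)

E[α(G)] ≥ 679/12 ≈ 56.583333.


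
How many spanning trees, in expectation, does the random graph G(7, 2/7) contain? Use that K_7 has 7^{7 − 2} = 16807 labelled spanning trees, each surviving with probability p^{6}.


K_7 has 7^{7 − 2} = 16807 labelled spanning trees.
For each such spanning tree H, let X_H = 1 if all 6 edges of H are present in G. Then P[X_H = 1] = p^{6} = (2/7)^{6} = 64/117649.
By linearity of expectation: E[X] = Σ_H E[X_H] = 16807 · p^{6} = 16807 · 64/117649 = 64/7.
Numerically: E[X] ≈ 9.143.

E[X] = 16807 · (2/7)^{6} = 64/7 ≈ 9.143.


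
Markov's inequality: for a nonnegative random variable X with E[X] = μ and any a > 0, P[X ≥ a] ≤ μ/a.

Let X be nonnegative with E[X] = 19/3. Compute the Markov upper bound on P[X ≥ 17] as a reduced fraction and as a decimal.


μ = E[X] = 19/3, a = 17.
Markov: P[X ≥ 17] ≤ μ/a = (19/3)/17 = 19/51.
Numerically: ≈ 0.3725.
(Since a = 17 > μ = 6.3333, the bound 19/51 is < 1 and informative.)

P[X ≥ 17] ≤ 19/51 ≈ 0.3725.


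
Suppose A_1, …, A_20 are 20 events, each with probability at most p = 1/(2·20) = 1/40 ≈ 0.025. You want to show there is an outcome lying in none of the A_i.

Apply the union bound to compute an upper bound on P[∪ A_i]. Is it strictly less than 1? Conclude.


Union bound: P[∪_{i=1}^{20} A_i] ≤ Σ_i P[A_i] ≤ 20·p = 20·(1/40) = 1/2.
Numerically: 1/2 ≈ 0.500.
Is 1/2 < 1? YES.
Since P[∪ A_i] ≤ 1/2 < 1, the complement has P[∩ A_i^c] ≥ 1 − 1/2 = 1/2 > 0, so some outcome avoids every A_i.

20·p = 1/2 ≈ 0.500; existence CERTIFIED by the union bound.


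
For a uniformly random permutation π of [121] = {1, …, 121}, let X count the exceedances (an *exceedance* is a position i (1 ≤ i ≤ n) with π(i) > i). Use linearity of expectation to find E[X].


Write X = Σ_{i=1}^{121} X_i, where X_i = 1_{π(i) > i}.
For each fixed i, π(i) is uniform over {1, …, 121} (marginal of a uniform permutation), so P[π(i) > i] = (n − i)/n. Summing: Σ_{i=1}^{121} (n − i)/n = (0 + 1 + … + 120)/121 = 121(121 − 1)/(2·121) = (121 − 1)/2.
Hence E[X] = Σ_{i=1}^{121} (121 − i)/121 = 60 ≈ 60.000.

E[X] = 60 = 60.000.


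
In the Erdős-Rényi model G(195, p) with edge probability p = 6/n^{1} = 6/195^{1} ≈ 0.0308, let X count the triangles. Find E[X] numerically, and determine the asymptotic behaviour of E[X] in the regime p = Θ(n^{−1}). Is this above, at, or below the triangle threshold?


Number of potential triangles: C(195, 3) = 1216865.
Each occurs with probability p³ ≈ (0.0308)³ ≈ 2.91306e-05.
By linearity: E[X] = C(195, 3)·p³ ≈ 1216865 · 2.91306e-05 ≈ 35.448.
Here α = 1, so p = 6/n is exactly at the triangle threshold p ~ 1/n. Asymptotically E[X] → c³/6 = 6³/6 = 36 ≈ 36.000, a bounded constant. In this regime the triangle count is asymptotically Poisson(c³/6).

E[X] ≈ 35.448; in regime p = Θ(1/n^{1}) E[X] stays bounded (at the triangle threshold p ~ 1/n).


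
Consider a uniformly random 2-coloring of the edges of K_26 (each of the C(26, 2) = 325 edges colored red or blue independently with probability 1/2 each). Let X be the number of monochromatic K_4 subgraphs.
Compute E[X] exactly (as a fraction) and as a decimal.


Let X = Σ_S X_S over the C(26, 4) = 14950 subsets S of size 4, where X_S = 1 if the K_4 on S is monochromatic.
For a fixed S, the K_4 on S has C(4, 2) = 6 edges. P[all 6 edges red] = (1/2)^6, and likewise for blue, so P[monochromatic] = 2·(1/2)^6 = 2^{1 − 6} = 1/32.
Summing: E[X] = C(26, 4) · 2^{1 − 6} = 14950 · 1/32 = 7475/16.
Numerically: E[X] ≈ 467.18750.

E[X] = C(26,4)·2^(1−C(4,2)) = 7475/16 ≈ 467.18750.


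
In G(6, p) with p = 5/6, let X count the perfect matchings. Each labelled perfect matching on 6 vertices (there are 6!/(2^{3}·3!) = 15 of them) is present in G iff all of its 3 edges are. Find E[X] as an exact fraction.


K_6 has 6!/(2^{3}·3!) = 15 labelled perfect matchings.
For each such perfect matching H, let X_H = 1 if all 3 edges of H are present in G. Then P[X_H = 1] = p^{3} = (5/6)^{3} = 125/216.
By linearity of expectation: E[X] = Σ_H E[X_H] = 15 · p^{3} = 15 · 125/216 = 625/72.
Numerically: E[X] ≈ 8.681.

E[X] = 15 · (5/6)^{3} = 625/72 ≈ 8.681.


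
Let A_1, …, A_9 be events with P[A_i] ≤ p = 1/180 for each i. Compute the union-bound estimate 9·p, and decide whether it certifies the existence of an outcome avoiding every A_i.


Union bound: P[∪_{i=1}^{9} A_i] ≤ Σ_i P[A_i] ≤ 9·p = 9·(1/180) = 1/20.
Numerically: 1/20 ≈ 0.050000.
Is 1/20 < 1? YES.
Since P[∪ A_i] ≤ 1/20 < 1, the complement has P[∩ A_i^c] ≥ 1 − 1/20 = 19/20 > 0, so some outcome avoids every A_i.

9·p = 1/20 ≈ 0.050000; existence CERTIFIED by the union bound.


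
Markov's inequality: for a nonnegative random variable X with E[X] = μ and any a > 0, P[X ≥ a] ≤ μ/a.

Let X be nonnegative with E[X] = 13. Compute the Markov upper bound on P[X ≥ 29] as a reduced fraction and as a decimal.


μ = E[X] = 13, a = 29.
Markov: P[X ≥ 29] ≤ μ/a = (13)/29 = 13/29.
Numerically: ≈ 0.44828.
(Since a = 29 > μ = 13.00000, the bound 13/29 is < 1 and informative.)

P[X ≥ 29] ≤ 13/29 ≈ 0.44828.


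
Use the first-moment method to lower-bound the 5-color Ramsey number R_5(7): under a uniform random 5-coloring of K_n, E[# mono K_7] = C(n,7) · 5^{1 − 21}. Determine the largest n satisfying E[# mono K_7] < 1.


We need C(n, 7) · 5^{1 − 21} < 1, i.e. C(n, 7) < 5^{21 − 1} = 95367431640625.
Check values of n near the boundary:
  n = 334: C(334, 7) = 86359460961576; 86359460961576 < 95367431640625? YES
  n = 335: C(335, 7) = 88202498238195; 88202498238195 < 95367431640625? YES
  n = 336: C(336, 7) = 90079147136880; 90079147136880 < 95367431640625? YES
  n = 337: C(337, 7) = 91989916924632; 91989916924632 < 95367431640625? YES
  n = 338: C(338, 7) = 93935323022736; 93935323022736 < 95367431640625? YES
  n = 339: C(339, 7) = 95915887062372; 95915887062372 < 95367431640625? NO
  n = 340: C(340, 7) = 97932136940560; 97932136940560 < 95367431640625? NO
The largest n with C(n, 7) < 95367431640625 is n = 338 (where E[X] = 93935323022736/95367431640625 ≈ 0.98498). Hence R_5(7) > 338, i.e. R_5(7) ≥ 339.

Largest n = 338; hence R_5(7) > 338.


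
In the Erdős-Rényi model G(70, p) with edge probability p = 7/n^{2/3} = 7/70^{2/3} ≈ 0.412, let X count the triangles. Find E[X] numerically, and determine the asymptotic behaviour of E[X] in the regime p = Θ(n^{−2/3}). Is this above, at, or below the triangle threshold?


Number of potential triangles: C(70, 3) = 54740.
Each occurs with probability p³ ≈ (0.412)³ ≈ 7.00000e-02.
By linearity: E[X] = C(70, 3)·p³ ≈ 54740 · 7.00000e-02 ≈ 3831.800.
Since α = 2/3 < 1, p = c/n^{2/3} ≫ 1/n is above the triangle threshold p ~ 1/n. Asymptotically E[X] ~ (c³/6)·n^{3(1−α)} = (7³/6)·n^{1} → ∞; triangles are abundant w.h.p.

E[X] ≈ 3831.800; in regime p = Θ(1/n^{2/3}) E[X] diverges (above the triangle threshold p ~ 1/n).


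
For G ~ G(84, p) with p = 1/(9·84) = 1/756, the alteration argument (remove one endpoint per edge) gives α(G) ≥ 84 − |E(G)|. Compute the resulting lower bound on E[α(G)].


E[|E(G)|] = C(84, 2)·p = 3486 · (1/756) = 83/18.
E[α(G)] ≥ n − E[|E(G)|] = 84 − 83/18 = 1429/18.
Numerically: ≈ 79.38889.
(This is only a lower bound; the true E[α(G)] may be larger.)

E[α(G)] ≥ 1429/18 ≈ 79.38889.


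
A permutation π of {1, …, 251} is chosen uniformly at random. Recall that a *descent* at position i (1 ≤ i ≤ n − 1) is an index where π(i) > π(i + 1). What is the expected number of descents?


Write X = Σ X_I over i = 1, …, 250, with X_I the indicator of one descent.
There are 250 indicators.
For each fixed i, the pair (π(i), π(i+1)) is a uniformly random ordered pair of distinct values from {1, …, 251}; by symmetry P[π(i) > π(i+1)] = 1/2.
By linearity: E[X] = 250 · (1/2) = (251 − 1) · (1/2) = 125 ≈ 125.00000.

E[X] = 125 = 125.00000.


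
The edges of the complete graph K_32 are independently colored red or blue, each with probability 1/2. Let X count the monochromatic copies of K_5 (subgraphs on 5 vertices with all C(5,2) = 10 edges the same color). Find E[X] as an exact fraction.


Let X = Σ_S X_S over the C(32, 5) = 201376 subsets S of size 5, where X_S = 1 if the K_5 on S is monochromatic.
For a fixed S, the K_5 on S has C(5, 2) = 10 edges. P[all 10 edges red] = (1/2)^10, and likewise for blue, so P[monochromatic] = 2·(1/2)^10 = 2^{1 − 10} = 1/512.
By linearity: E[X] = C(32, 5) · 2^{1 − 10} = 201376 · 1/512 = 6293/16.
Numerically: E[X] ≈ 393.312500.

E[X] = C(32,5)·2^(1−C(5,2)) = 6293/16 ≈ 393.312500.


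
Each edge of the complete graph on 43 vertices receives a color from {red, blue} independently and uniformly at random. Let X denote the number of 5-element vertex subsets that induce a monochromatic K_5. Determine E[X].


Let X = Σ_S X_S over the C(43, 5) = 962598 subsets S of size 5, where X_S = 1 if the K_5 on S is monochromatic.
For a fixed S, the K_5 on S has C(5, 2) = 10 edges. P[all 10 edges red] = (1/2)^10, and likewise for blue, so P[monochromatic] = 2·(1/2)^10 = 2^{1 − 10} = 1/512.
By linearity: E[X] = C(43, 5) · 2^{1 − 10} = 962598 · 1/512 = 481299/256.
Numerically: E[X] ≈ 1880.074219.

E[X] = C(43,5)·2^(1−C(5,2)) = 481299/256 ≈ 1880.074219.


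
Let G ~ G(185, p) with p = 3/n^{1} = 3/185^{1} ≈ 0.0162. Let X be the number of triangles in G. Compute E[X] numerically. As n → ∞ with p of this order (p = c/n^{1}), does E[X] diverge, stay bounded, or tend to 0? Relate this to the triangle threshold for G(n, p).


Number of potential triangles: C(185, 3) = 1038220.
Each occurs with probability p³ ≈ (0.0162)³ ≈ 4.26431e-06.
By linearity: E[X] = C(185, 3)·p³ ≈ 1038220 · 4.26431e-06 ≈ 4.427.
Here α = 1, so p = 3/n is exactly at the triangle threshold p ~ 1/n. Asymptotically E[X] → c³/6 = 3³/6 = 9/2 ≈ 4.500, a bounded constant. In this regime the triangle count is asymptotically Poisson(c³/6).

E[X] ≈ 4.427; in regime p = Θ(1/n^{1}) E[X] stays bounded (at the triangle threshold p ~ 1/n).


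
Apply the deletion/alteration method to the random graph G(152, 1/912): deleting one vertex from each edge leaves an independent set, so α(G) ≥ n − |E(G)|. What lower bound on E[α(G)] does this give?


E[|E(G)|] = C(152, 2)·p = 11476 · (1/912) = 151/12.
E[α(G)] ≥ n − E[|E(G)|] = 152 − 151/12 = 1673/12.
Numerically: ≈ 139.417.
(This is only a lower bound; the true E[α(G)] may be larger.)

E[α(G)] ≥ 1673/12 ≈ 139.417.


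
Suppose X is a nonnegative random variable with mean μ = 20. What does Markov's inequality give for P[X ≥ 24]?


μ = E[X] = 20, a = 24.
Markov: P[X ≥ 24] ≤ μ/a = (20)/24 = 5/6.
Numerically: ≈ 0.833333.
(Since a = 24 > μ = 20.000000, the bound 5/6 is < 1 and informative.)

P[X ≥ 24] ≤ 5/6 ≈ 0.833333.


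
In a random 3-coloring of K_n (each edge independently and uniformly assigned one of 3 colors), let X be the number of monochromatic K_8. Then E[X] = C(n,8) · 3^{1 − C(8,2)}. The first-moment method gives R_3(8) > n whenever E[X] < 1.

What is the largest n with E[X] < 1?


We need C(n, 8) · 3^{1 − 28} < 1, i.e. C(n, 8) < 3^{28 − 1} = 7625597484987.
Check values of n near the boundary:
  n = 151: C(151, 8) = 5551321138650; 5551321138650 < 7625597484987? YES
  n = 152: C(152, 8) = 5859727868575; 5859727868575 < 7625597484987? YES
  n = 153: C(153, 8) = 6183023199255; 6183023199255 < 7625597484987? YES
  n = 154: C(154, 8) = 6521818990995; 6521818990995 < 7625597484987? YES
  n = 155: C(155, 8) = 6876747915675; 6876747915675 < 7625597484987? YES
  n = 156: C(156, 8) = 7248464019225; 7248464019225 < 7625597484987? YES
  n = 157: C(157, 8) = 7637643295425; 7637643295425 < 7625597484987? NO
  n = 158: C(158, 8) = 8044984271181; 8044984271181 < 7625597484987? NO
  n = 159: C(159, 8) = 8471208603429; 8471208603429 < 7625597484987? NO
The largest n with C(n, 8) < 7625597484987 is n = 156 (where E[X] = 805384891025/847288609443 ≈ 0.95054). Hence R_3(8) > 156, i.e. R_3(8) ≥ 157.

Largest n = 156; hence R_3(8) > 156.


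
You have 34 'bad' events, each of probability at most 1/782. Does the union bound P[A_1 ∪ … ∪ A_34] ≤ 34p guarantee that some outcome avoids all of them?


Union bound: P[∪_{i=1}^{34} A_i] ≤ Σ_i P[A_i] ≤ 34·p = 34·(1/782) = 1/23.
Numerically: 1/23 ≈ 0.0434783.
Is 1/23 < 1? YES.
Since P[∪ A_i] ≤ 1/23 < 1, the complement has P[∩ A_i^c] ≥ 1 − 1/23 = 22/23 > 0, so some outcome avoids every A_i.

34·p = 1/23 ≈ 0.0434783; existence CERTIFIED by the union bound.


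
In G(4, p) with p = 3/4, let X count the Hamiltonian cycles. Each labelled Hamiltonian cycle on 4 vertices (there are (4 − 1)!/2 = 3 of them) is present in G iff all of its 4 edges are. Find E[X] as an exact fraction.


K_4 has (4 − 1)!/2 = 3 labelled Hamiltonian cycles.
For each such Hamiltonian cycle H, let X_H = 1 if all 4 edges of H are present in G. Then P[X_H = 1] = p^{4} = (3/4)^{4} = 81/256.
By linearity of expectation: E[X] = Σ_H E[X_H] = 3 · p^{4} = 3 · 81/256 = 243/256.
Numerically: E[X] ≈ 0.9492.

E[X] = 3 · (3/4)^{4} = 243/256 ≈ 0.9492.


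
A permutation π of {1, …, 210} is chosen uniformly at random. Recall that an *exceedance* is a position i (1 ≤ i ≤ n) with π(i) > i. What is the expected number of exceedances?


Write X = Σ_{i=1}^{210} X_i, where X_i = 1_{π(i) > i}.
For each fixed i, π(i) is uniform over {1, …, 210} (marginal of a uniform permutation), so P[π(i) > i] = (n − i)/n. Summing: Σ_{i=1}^{210} (n − i)/n = (0 + 1 + … + 209)/210 = 210(210 − 1)/(2·210) = (210 − 1)/2.
Hence E[X] = Σ_{i=1}^{210} (210 − i)/210 = 209/2 ≈ 104.5000.

E[X] = 209/2 = 104.5000.


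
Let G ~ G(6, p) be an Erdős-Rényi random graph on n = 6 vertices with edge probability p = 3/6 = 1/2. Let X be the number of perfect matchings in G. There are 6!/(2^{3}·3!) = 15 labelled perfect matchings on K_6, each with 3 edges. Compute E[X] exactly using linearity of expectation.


K_6 has 6!/(2^{3}·3!) = 15 labelled perfect matchings.
For each such perfect matching H, let X_H = 1 if all 3 edges of H are present in G. Then P[X_H = 1] = p^{3} = (1/2)^{3} = 1/8.
By linearity of expectation: E[X] = Σ_H E[X_H] = 15 · p^{3} = 15 · 1/8 = 15/8.
Numerically: E[X] ≈ 1.875.

E[X] = 15 · (1/2)^{3} = 15/8 ≈ 1.875.


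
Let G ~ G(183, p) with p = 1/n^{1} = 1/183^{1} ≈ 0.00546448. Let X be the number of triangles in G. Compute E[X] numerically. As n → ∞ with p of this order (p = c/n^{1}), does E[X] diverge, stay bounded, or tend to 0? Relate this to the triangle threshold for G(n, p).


Number of potential triangles: C(183, 3) = 1004731.
Each occurs with probability p³ ≈ (0.00546448)³ ≈ 1.63172411e-07.
By linearity: E[X] = C(183, 3)·p³ ≈ 1004731 · 1.63172411e-07 ≈ 0.163944.
Here α = 1, so p = 1/n is exactly at the triangle threshold p ~ 1/n. Asymptotically E[X] → c³/6 = 1³/6 = 1/6 ≈ 0.166667, a bounded constant. In this regime the triangle count is asymptotically Poisson(c³/6).

E[X] ≈ 0.163944; in regime p = Θ(1/n^{1}) E[X] stays bounded (at the triangle threshold p ~ 1/n).


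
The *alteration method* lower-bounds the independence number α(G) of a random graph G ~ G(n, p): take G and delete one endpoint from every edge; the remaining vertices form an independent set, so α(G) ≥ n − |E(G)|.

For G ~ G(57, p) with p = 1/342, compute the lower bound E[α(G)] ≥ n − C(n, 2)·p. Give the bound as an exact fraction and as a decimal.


E[|E(G)|] = C(57, 2)·p = 1596 · (1/342) = 14/3.
E[α(G)] ≥ n − E[|E(G)|] = 57 − 14/3 = 157/3.
Numerically: ≈ 52.33333.
(This is only a lower bound; the true E[α(G)] may be larger.)

E[α(G)] ≥ 157/3 ≈ 52.33333.


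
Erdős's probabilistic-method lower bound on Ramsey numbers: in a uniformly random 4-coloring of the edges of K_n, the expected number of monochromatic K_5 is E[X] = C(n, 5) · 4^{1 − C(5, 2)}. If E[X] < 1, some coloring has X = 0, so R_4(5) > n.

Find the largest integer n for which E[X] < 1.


We need C(n, 5) · 4^{1 − 10} < 1, i.e. C(n, 5) < 4^{10 − 1} = 262144.
Check values of n near the boundary:
  n = 27: C(27, 5) = 80730; 80730 < 262144? YES
  n = 28: C(28, 5) = 98280; 98280 < 262144? YES
  n = 29: C(29, 5) = 118755; 118755 < 262144? YES
  n = 30: C(30, 5) = 142506; 142506 < 262144? YES
  n = 31: C(31, 5) = 169911; 169911 < 262144? YES
  n = 32: C(32, 5) = 201376; 201376 < 262144? YES
  n = 33: C(33, 5) = 237336; 237336 < 262144? YES
  n = 34: C(34, 5) = 278256; 278256 < 262144? NO
  n = 35: C(35, 5) = 324632; 324632 < 262144? NO
  n = 36: C(36, 5) = 376992; 376992 < 262144? NO
The largest n with C(n, 5) < 262144 is n = 33 (where E[X] = 29667/32768 ≈ 0.905365). Hence R_4(5) > 33, i.e. R_4(5) ≥ 34.

Largest n = 33; hence R_4(5) > 33.


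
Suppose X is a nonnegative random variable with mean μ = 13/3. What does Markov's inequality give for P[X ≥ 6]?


μ = E[X] = 13/3, a = 6.
Markov: P[X ≥ 6] ≤ μ/a = (13/3)/6 = 13/18.
Numerically: ≈ 0.72222.
(Since a = 6 > μ = 4.33333, the bound 13/18 is < 1 and informative.)

P[X ≥ 6] ≤ 13/18 ≈ 0.72222.


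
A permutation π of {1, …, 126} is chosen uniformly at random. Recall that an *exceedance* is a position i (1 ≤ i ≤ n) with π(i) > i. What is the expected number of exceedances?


Write X = Σ_{i=1}^{126} X_i, where X_i = 1_{π(i) > i}.
For each fixed i, π(i) is uniform over {1, …, 126} (marginal of a uniform permutation), so P[π(i) > i] = (n − i)/n. Summing: Σ_{i=1}^{126} (n − i)/n = (0 + 1 + … + 125)/126 = 126(126 − 1)/(2·126) = (126 − 1)/2.
Hence E[X] = Σ_{i=1}^{126} (126 − i)/126 = 125/2 ≈ 62.500000.

E[X] = 125/2 = 62.500000.


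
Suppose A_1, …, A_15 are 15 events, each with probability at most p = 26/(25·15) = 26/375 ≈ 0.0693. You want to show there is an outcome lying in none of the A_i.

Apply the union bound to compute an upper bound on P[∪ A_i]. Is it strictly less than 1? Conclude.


Union bound: P[∪_{i=1}^{15} A_i] ≤ Σ_i P[A_i] ≤ 15·p = 15·(26/375) = 26/25.
Numerically: 26/25 ≈ 1.0400.
Is 26/25 < 1? NO.
Since the bound 26/25 is ≥ 1, the union bound is uninformative here; it does NOT by itself certify existence.

15·p = 26/25 ≈ 1.0400; existence NOT certified by the union bound.


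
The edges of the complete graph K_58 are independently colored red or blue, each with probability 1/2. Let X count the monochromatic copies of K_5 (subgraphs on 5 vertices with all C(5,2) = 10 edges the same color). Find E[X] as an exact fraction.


Let X = Σ_S X_S over the C(58, 5) = 4582116 subsets S of size 5, where X_S = 1 if the K_5 on S is monochromatic.
For a fixed S, the K_5 on S has C(5, 2) = 10 edges. P[all 10 edges red] = (1/2)^10, and likewise for blue, so P[monochromatic] = 2·(1/2)^10 = 2^{1 − 10} = 1/512.
Summing: E[X] = C(58, 5) · 2^{1 − 10} = 4582116 · 1/512 = 1145529/128.
Numerically: E[X] ≈ 8949.4453.

E[X] = C(58,5)·2^(1−C(5,2)) = 1145529/128 ≈ 8949.4453.


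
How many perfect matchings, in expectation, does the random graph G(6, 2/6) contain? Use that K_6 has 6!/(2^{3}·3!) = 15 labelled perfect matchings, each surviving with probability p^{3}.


K_6 has 6!/(2^{3}·3!) = 15 labelled perfect matchings.
For each such perfect matching H, let X_H = 1 if all 3 edges of H are present in G. Then P[X_H = 1] = p^{3} = (1/3)^{3} = 1/27.
Summing the indicators: E[X] = Σ_H E[X_H] = 15 · p^{3} = 15 · 1/27 = 5/9.
Numerically: E[X] ≈ 0.5556.

E[X] = 15 · (1/3)^{3} = 5/9 ≈ 0.5556.


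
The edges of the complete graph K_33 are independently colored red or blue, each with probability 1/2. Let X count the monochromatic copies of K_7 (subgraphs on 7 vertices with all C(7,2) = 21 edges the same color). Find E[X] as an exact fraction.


Let X = Σ_S X_S over the C(33, 7) = 4272048 subsets S of size 7, where X_S = 1 if the K_7 on S is monochromatic.
For a fixed S, the K_7 on S has C(7, 2) = 21 edges. P[all 21 edges red] = (1/2)^21, and likewise for blue, so P[monochromatic] = 2·(1/2)^21 = 2^{1 − 21} = 1/1048576.
By linearity of expectation: E[X] = C(33, 7) · 2^{1 − 21} = 4272048 · 1/1048576 = 267003/65536.
Numerically: E[X] ≈ 4.074.

E[X] = C(33,7)·2^(1−C(7,2)) = 267003/65536 ≈ 4.074.


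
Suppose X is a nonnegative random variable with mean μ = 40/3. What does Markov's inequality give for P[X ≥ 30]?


μ = E[X] = 40/3, a = 30.
Markov: P[X ≥ 30] ≤ μ/a = (40/3)/30 = 4/9.
Numerically: ≈ 0.444.
(Since a = 30 > μ = 13.333, the bound 4/9 is < 1 and informative.)

P[X ≥ 30] ≤ 4/9 ≈ 0.444.


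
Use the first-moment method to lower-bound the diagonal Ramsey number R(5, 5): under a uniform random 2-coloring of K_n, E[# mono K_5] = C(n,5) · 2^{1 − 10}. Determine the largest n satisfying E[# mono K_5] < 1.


We need C(n, 5) · 2^{1 − 10} < 1, i.e. C(n, 5) < 2^{10 − 1} = 512.
Check values of n near the boundary:
  n = 7: C(7, 5) = 21; 21 < 512? YES
  n = 8: C(8, 5) = 56; 56 < 512? YES
  n = 9: C(9, 5) = 126; 126 < 512? YES
  n = 10: C(10, 5) = 252; 252 < 512? YES
  n = 11: C(11, 5) = 462; 462 < 512? YES
  n = 12: C(12, 5) = 792; 792 < 512? NO
  n = 13: C(13, 5) = 1287; 1287 < 512? NO
  n = 14: C(14, 5) = 2002; 2002 < 512? NO
The largest n with C(n, 5) < 512 is n = 11 (where E[X] = 231/256 ≈ 0.9023438). Hence R(5, 5) > 11, i.e. R(5, 5) ≥ 12.

Largest n = 11; hence R(5, 5) > 11.


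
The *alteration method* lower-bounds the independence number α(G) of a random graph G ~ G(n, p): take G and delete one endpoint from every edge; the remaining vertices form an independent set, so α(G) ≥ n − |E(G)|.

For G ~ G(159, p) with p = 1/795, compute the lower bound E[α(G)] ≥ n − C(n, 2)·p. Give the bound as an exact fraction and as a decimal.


E[|E(G)|] = C(159, 2)·p = 12561 · (1/795) = 79/5.
E[α(G)] ≥ n − E[|E(G)|] = 159 − 79/5 = 716/5.
Numerically: ≈ 143.20000.
(This is only a lower bound; the true E[α(G)] may be larger.)

E[α(G)] ≥ 716/5 ≈ 143.20000.


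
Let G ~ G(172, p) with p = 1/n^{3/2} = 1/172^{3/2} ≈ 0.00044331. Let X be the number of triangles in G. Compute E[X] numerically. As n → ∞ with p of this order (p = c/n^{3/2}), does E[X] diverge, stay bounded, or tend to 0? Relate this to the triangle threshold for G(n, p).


Number of potential triangles: C(172, 3) = 833340.
Each occurs with probability p³ ≈ (0.00044331)³ ≈ 8.7120827e-11.
By linearity: E[X] = C(172, 3)·p³ ≈ 833340 · 8.7120827e-11 ≈ 0.00007.
Since α = 3/2 > 1, p = c/n^{3/2} = o(1/n) is below the triangle threshold p ~ 1/n. Asymptotically E[X] ~ (c³/6)·n^{3(1−α)} = (1³/6)·n^{-1.5} → 0, so by Markov's inequality G has no triangles w.h.p.

E[X] ≈ 0.00007; in regime p = Θ(1/n^{3/2}) E[X] tends to 0 (below the triangle threshold p ~ 1/n).


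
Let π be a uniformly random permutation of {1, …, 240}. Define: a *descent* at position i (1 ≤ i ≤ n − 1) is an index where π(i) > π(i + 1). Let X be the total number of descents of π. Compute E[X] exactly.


Write X = Σ X_I over i = 1, …, 239, with X_I the indicator of one descent.
There are 239 indicators.
For each fixed i, the pair (π(i), π(i+1)) is a uniformly random ordered pair of distinct values from {1, …, 240}; by symmetry P[π(i) > π(i+1)] = 1/2.
By linearity: E[X] = 239 · (1/2) = (240 − 1) · (1/2) = 239/2 ≈ 119.50000.

E[X] = 239/2 = 119.50000.


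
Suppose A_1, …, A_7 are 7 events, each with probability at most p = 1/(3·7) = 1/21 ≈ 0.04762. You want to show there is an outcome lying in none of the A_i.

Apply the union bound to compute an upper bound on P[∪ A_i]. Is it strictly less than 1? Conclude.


Union bound: P[∪_{i=1}^{7} A_i] ≤ Σ_i P[A_i] ≤ 7·p = 7·(1/21) = 1/3.
Numerically: 1/3 ≈ 0.33333.
Is 1/3 < 1? YES.
Since P[∪ A_i] ≤ 1/3 < 1, the complement has P[∩ A_i^c] ≥ 1 − 1/3 = 2/3 > 0, so some outcome avoids every A_i.

7·p = 1/3 ≈ 0.33333; existence CERTIFIED by the union bound.


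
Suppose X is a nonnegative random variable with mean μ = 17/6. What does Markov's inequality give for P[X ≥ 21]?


μ = E[X] = 17/6, a = 21.
Markov: P[X ≥ 21] ≤ μ/a = (17/6)/21 = 17/126.
Numerically: ≈ 0.1349.
(Since a = 21 > μ = 2.8333, the bound 17/126 is < 1 and informative.)

P[X ≥ 21] ≤ 17/126 ≈ 0.1349.


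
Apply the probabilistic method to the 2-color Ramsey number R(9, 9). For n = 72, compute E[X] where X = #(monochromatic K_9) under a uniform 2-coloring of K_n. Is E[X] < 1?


E[X] = C(72, 9) · 2^{1 − 36} = 85113005120 · 2^{−35} = 85113005120/34359738368.
As a reduced fraction: E[X] = 1329890705/536870912 ≈ 2.477.
Is E[X] < 1? NO.
Since E[X] ≥ 1, the first-moment bound is inconclusive at n = 72; it does NOT by itself certify R(9, 9) > 72.

E[X] = 1329890705/536870912 ≈ 2.477; E[X] ≥ 1; first-moment method inconclusive here.


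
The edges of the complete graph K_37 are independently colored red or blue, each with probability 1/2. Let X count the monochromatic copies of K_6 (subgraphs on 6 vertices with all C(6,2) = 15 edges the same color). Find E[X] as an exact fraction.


Let X = Σ_S X_S over the C(37, 6) = 2324784 subsets S of size 6, where X_S = 1 if the K_6 on S is monochromatic.
For a fixed S, the K_6 on S has C(6, 2) = 15 edges. P[all 15 edges red] = (1/2)^15, and likewise for blue, so P[monochromatic] = 2·(1/2)^15 = 2^{1 − 15} = 1/16384.
By linearity of expectation: E[X] = C(37, 6) · 2^{1 − 15} = 2324784 · 1/16384 = 145299/1024.
Numerically: E[X] ≈ 141.894.

E[X] = C(37,6)·2^(1−C(6,2)) = 145299/1024 ≈ 141.894.


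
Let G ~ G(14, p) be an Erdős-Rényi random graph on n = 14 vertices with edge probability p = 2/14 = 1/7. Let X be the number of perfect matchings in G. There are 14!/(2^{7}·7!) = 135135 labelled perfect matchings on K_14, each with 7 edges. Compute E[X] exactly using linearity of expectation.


K_14 has 14!/(2^{7}·7!) = 135135 labelled perfect matchings.
For each such perfect matching H, let X_H = 1 if all 7 edges of H are present in G. Then P[X_H = 1] = p^{7} = (1/7)^{7} = 1/823543.
By linearity: E[X] = Σ_H E[X_H] = 135135 · p^{7} = 135135 · 1/823543 = 19305/117649.
Numerically: E[X] ≈ 0.16409.

E[X] = 135135 · (1/7)^{7} = 19305/117649 ≈ 0.16409.


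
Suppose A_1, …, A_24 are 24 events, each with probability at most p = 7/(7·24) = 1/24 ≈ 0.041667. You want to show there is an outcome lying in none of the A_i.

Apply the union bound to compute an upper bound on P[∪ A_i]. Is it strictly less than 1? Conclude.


Union bound: P[∪_{i=1}^{24} A_i] ≤ Σ_i P[A_i] ≤ 24·p = 24·(1/24) = 1.
Numerically: 1 ≈ 1.000000.
Is 1 < 1? NO.
Since the bound 1 is ≥ 1, the union bound is uninformative here; it does NOT by itself certify existence.

24·p = 1 ≈ 1.000000; existence NOT certified by the union bound.


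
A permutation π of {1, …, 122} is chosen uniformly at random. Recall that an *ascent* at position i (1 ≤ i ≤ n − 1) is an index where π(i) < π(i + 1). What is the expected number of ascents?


Write X = Σ X_I over i = 1, …, 121, with X_I the indicator of one ascent.
There are 121 indicators.
For each fixed i, the pair (π(i), π(i+1)) is a uniformly random ordered pair of distinct values from {1, …, 122}; by symmetry P[π(i) < π(i+1)] = 1/2.
By linearity: E[X] = 121 · (1/2) = (122 − 1) · (1/2) = 121/2 ≈ 60.500.

E[X] = 121/2 = 60.500.


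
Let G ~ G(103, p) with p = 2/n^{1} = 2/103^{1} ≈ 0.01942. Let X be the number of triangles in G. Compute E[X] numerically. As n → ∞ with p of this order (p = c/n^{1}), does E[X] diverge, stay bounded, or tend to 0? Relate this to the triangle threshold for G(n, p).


Number of potential triangles: C(103, 3) = 176851.
Each occurs with probability p³ ≈ (0.01942)³ ≈ 7.321133e-06.
By linearity: E[X] = C(103, 3)·p³ ≈ 176851 · 7.321133e-06 ≈ 1.2947.
Here α = 1, so p = 2/n is exactly at the triangle threshold p ~ 1/n. Asymptotically E[X] → c³/6 = 2³/6 = 4/3 ≈ 1.3333, a bounded constant. In this regime the triangle count is asymptotically Poisson(c³/6).

E[X] ≈ 1.2947; in regime p = Θ(1/n^{1}) E[X] stays bounded (at the triangle threshold p ~ 1/n).


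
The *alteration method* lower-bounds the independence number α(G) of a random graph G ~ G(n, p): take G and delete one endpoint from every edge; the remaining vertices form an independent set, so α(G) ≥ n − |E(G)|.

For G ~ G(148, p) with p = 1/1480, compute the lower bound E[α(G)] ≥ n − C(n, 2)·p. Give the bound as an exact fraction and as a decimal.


E[|E(G)|] = C(148, 2)·p = 10878 · (1/1480) = 147/20.
E[α(G)] ≥ n − E[|E(G)|] = 148 − 147/20 = 2813/20.
Numerically: ≈ 140.650.
(This is only a lower bound; the true E[α(G)] may be larger.)

E[α(G)] ≥ 2813/20 ≈ 140.650.


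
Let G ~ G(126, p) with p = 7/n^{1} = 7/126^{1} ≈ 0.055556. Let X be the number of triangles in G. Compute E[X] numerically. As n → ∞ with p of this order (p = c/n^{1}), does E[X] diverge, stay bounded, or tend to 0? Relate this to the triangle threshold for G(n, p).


Number of potential triangles: C(126, 3) = 325500.
Each occurs with probability p³ ≈ (0.055556)³ ≈ 1.7146776e-04.
By linearity: E[X] = C(126, 3)·p³ ≈ 325500 · 1.7146776e-04 ≈ 55.81276.
Here α = 1, so p = 7/n is exactly at the triangle threshold p ~ 1/n. Asymptotically E[X] → c³/6 = 7³/6 = 343/6 ≈ 57.16667, a bounded constant. In this regime the triangle count is asymptotically Poisson(c³/6).

E[X] ≈ 55.81276; in regime p = Θ(1/n^{1}) E[X] stays bounded (at the triangle threshold p ~ 1/n).


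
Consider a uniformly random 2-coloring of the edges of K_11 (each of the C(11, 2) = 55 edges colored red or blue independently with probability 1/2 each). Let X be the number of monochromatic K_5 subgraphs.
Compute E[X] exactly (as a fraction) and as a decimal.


Let X = Σ_S X_S over the C(11, 5) = 462 subsets S of size 5, where X_S = 1 if the K_5 on S is monochromatic.
For a fixed S, the K_5 on S has C(5, 2) = 10 edges. P[all 10 edges red] = (1/2)^10, and likewise for blue, so P[monochromatic] = 2·(1/2)^10 = 2^{1 − 10} = 1/512.
By linearity: E[X] = C(11, 5) · 2^{1 − 10} = 462 · 1/512 = 231/256.
Numerically: E[X] ≈ 0.90234.

E[X] = C(11,5)·2^(1−C(5,2)) = 231/256 ≈ 0.90234.


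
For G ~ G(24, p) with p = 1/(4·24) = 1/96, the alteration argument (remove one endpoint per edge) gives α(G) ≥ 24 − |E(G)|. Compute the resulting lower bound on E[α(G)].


E[|E(G)|] = C(24, 2)·p = 276 · (1/96) = 23/8.
E[α(G)] ≥ n − E[|E(G)|] = 24 − 23/8 = 169/8.
Numerically: ≈ 21.12500.
(This is only a lower bound; the true E[α(G)] may be larger.)

E[α(G)] ≥ 169/8 ≈ 21.12500.


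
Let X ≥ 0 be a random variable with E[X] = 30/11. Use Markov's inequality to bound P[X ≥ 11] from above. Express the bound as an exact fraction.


μ = E[X] = 30/11, a = 11.
Markov: P[X ≥ 11] ≤ μ/a = (30/11)/11 = 30/121.
Numerically: ≈ 0.247934.
(Since a = 11 > μ = 2.727273, the bound 30/121 is < 1 and informative.)

P[X ≥ 11] ≤ 30/121 ≈ 0.247934.


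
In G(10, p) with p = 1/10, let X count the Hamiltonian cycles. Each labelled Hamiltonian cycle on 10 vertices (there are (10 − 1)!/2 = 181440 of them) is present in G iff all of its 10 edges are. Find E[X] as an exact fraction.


K_10 has (10 − 1)!/2 = 181440 labelled Hamiltonian cycles.
For each such Hamiltonian cycle H, let X_H = 1 if all 10 edges of H are present in G. Then P[X_H = 1] = p^{10} = (1/10)^{10} = 1/10000000000.
By linearity: E[X] = Σ_H E[X_H] = 181440 · p^{10} = 181440 · 1/10000000000 = 567/31250000.
Numerically: E[X] ≈ 1.81e-05.

E[X] = 181440 · (1/10)^{10} = 567/31250000 ≈ 1.81e-05.
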